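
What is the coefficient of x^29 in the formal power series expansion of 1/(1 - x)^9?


The negative binomial / multiset identity is
1/(1 - x)^r = sum_{k>=0} C(k + r - 1, r - 1) x^k.
Here r = 9 and k = 29, so the coefficient is
C(29 + 8, 8) = C(37, 8)
= 38608020

38608020


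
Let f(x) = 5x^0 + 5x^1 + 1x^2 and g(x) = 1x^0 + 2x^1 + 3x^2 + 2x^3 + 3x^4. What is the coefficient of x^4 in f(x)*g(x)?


Cauchy product at x^4:
5*3 + 5*2 + 1*3
= 28

28


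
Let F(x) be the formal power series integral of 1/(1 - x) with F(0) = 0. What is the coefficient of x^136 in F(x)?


1/(1 - x) = sum_{k>=0} x^k. Integrating termwise and using F(0) = 0 gives
F(x) = sum_{k>=0} x^(k+1) / (k+1) = sum_{m>=1} x^m / m = -ln(1 - x).
So the coefficient of x^136 is 1/136 = 1/136.

1/136


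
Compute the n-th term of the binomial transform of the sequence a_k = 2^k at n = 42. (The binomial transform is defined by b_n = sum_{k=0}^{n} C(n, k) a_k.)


With a_k = 2^k, b_n = sum_{k=0}^{n} C(n, k) 2^k = (1 + 2)^n by the binomial theorem.
For n = 42: (1 + 2)^42 = 3^42 = 109418989131512359209.

109418989131512359209


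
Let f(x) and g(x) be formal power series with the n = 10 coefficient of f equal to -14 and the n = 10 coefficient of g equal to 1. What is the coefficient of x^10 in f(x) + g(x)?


Addition of formal power series is termwise.
The coefficient of x^10 in f + g = -14 + 1
= -13

-13


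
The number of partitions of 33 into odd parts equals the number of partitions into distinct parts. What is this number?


Computing partitions of 33 into odd parts (1, 3, 5, ...):
Using the generating function prod_{k>=0} 1/(1-x^(2k+1)),
the count is 448

448


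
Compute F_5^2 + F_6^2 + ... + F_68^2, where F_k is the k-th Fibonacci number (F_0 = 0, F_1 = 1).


There is a standard identity sum_{k=0}^{N} F_k^2 = F_N * F_{N+1} (proved inductively from the telescoping relation F_k^2 = F_k F_{k+1} - F_{k-1} F_k). Then
sum_{k=5}^{68} F_k^2 = F_68 F_69 - F_4 F_5.
Computing: F_68 = 72723460248141, F_69 = 117669030460994, F_4 = 3, F_5 = 5.
Sum = 72723460248141 * 117669030460994 - 3 * 5 = 8557299059167389606861512139.

8557299059167389606861512139


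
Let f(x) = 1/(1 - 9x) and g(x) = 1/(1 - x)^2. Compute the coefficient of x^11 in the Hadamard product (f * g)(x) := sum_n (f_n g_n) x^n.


f has coefficients f_k = 9^k. For g = 1/(1 - x)^2 the coefficient is g_k = C(k + 1, 1) = k + 1. The Hadamard coefficient is (f * g)_k = 9^k * (k + 1).
For k = 11: 9^11 * 12 = 31381059609 * 12 = 376572715308.

376572715308


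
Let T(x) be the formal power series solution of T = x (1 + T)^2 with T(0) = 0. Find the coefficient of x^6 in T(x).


Apply the Lagrange inversion formula: if T = x * phi(T) with phi(t) = (1 + t)^2, then [x^n] T = (1/n) [t^(n-1)] phi(t)^n = (1/n) [t^(n-1)] (1 + t)^(2n) = (1/n) C(2n, n-1).
Using the identity C(2n, n-1) = C(2n, n) * n / (n+1), the unscaled factor equals C(2n, n) / (n+1) = C_n, the n-th Catalan number.
For n = 6: C_6 = C(12, 6) / 7 = 924/7 = 132 = 132.

132


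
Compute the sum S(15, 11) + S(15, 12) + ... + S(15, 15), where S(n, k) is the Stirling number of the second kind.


By definition, S(n, k) counts partitions of an n-set into exactly k nonempty blocks.
Computing row n = 15 for k = 11..15:
S(15, k): 1479478, 106470, 4550, 105, 1
Sum = 1590604.

1590604


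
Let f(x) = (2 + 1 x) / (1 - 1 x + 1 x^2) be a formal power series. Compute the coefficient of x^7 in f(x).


Write f(x) = sum_{k>=0} a_k x^k. Multiplying both sides by 1 - 1 x + 1 x^2 gives
(1 - 1 x + 1 x^2) sum_{k>=0} a_k x^k = 2 + 1 x.
Matching coefficients:
 x^0: a_0 = 2
 x^1: a_1 - 1 a_0 = 1  =>  a_1 = 1*2 + 1 = 3
 x^k (k >= 2): a_k = 1 a_{k-1} - 1 a_{k-2}.
Iterating: a_2 = 1, a_3 = -2, a_4 = -3, a_5 = -1, a_6 = 2, a_7 = 3.
So the coefficient of x^7 is 3.

3


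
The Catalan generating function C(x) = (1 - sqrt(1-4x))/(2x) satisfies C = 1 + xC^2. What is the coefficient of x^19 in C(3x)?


Substituting x -> 3x scales the n-th coefficient by 3^n, so [x^19] C(3x) = 3^19 * C_19.
C_19 = C(2*19, 19)/(20) = 35345263800/20 = 1767263190.
So 3^19 * 1767263190 = 1162261467 * 1767263190 = 2054021907784499730.

2054021907784499730


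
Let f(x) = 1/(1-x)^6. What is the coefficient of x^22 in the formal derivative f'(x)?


Differentiate: d/dx [ 1/(1-x)^r ] = r / (1-x)^(r+1).
Here r = 6, so f'(x) = 6 / (1-x)^7.
The expansion of 1/(1-x)^(r+1) has coefficient of x^n equal to C(n+r, r).
So the coefficient of x^22 in f'(x) is
6 * C(28, 6) = 6 * 376740 = 2260440

2260440


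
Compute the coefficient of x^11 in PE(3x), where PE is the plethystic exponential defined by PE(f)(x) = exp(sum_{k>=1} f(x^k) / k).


With f(x) = 3x, the exponent is sum_{k>=1} 3 x^k / k = 3 * (-ln(1 - x)). Exponentiating:
PE(3x) = exp(-3 ln(1 - x)) = 1/(1 - x)^3.
By the negative binomial expansion, [x^n] 1/(1 - x)^3 = C(n + 2, 2).
For n = 11: C(13, 2) = 78.

78


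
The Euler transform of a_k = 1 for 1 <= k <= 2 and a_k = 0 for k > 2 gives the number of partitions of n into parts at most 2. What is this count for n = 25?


Partitions of 25 into parts at most 2:
Using generating function (1-x)^(-1)(1-x^2)^(-1),
the coefficient of x^25 = 13

13


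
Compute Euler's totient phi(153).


phi(n) counts integers in [1, n] coprime to n. Using the multiplicative formula phi(n) = n * prod_{p | n} (1 - 1/p):
153 = 3^2 * 17, so
phi(153) = 153 * (1 - 1/3) * (1 - 1/17) = 96.

96


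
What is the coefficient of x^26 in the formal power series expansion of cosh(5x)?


The Maclaurin series is cosh(t) = sum_{m>=0} t^(2m) / (2m)!, so substituting t = 5x, only even powers of x are nonzero, with coefficient of x^(2m) equal to 5^(2m) / (2m)!.
For x^26 the coefficient is 5^26/26! = 1490116119384765625/403291461126605635584000000 = 95367431640625/25810653512102760677376.

95367431640625/25810653512102760677376


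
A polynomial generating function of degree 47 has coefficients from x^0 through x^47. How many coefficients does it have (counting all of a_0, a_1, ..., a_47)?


A polynomial of degree 47 takes the form a_0 + a_1 x + ... + a_47 x^47.
The number of coefficients is 47 + 1 = 48.

48


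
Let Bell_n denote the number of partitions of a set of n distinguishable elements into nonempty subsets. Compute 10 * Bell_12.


Bell_12 can be computed from the Bell triangle or from Dobinski's identity Bell_n = (1/e) * sum_{k>=0} k^n / k!.
Computing Bell_12 = 4213597.
Then 10 * 4213597 = 42135970.

42135970


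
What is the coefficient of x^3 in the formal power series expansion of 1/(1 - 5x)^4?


The general identity 1/(1 - c x)^r = sum_{k>=0} c^k C(k + r - 1, r - 1) x^k follows by substituting y = c x into 1/(1 - y)^r = sum_{k>=0} C(k + r - 1, r - 1) y^k.
For c = 5, r = 4, k = 3:
5^3 * C(6, 3) = 125 * 20 = 2500.

2500


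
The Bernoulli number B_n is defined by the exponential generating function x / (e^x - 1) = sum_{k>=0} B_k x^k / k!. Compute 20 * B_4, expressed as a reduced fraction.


Bernoulli numbers can also be computed recursively via B_0 = 1 and sum_{j=0}^{m} C(m+1, j) B_j = 0 for m >= 1. Odd-index Bernoulli numbers vanish for k >= 3.
Computing B_4 = -1/30, so 20 * B_4 = 20 * -1/30 = -2/3.

-2/3


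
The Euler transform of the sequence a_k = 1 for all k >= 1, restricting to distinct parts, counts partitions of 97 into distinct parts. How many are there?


Partitions of 97 into distinct parts can be computed via generating function.
Product (1+x)(1+x^2)(1+x^3)...
The coefficient of x^97 = 345856

345856


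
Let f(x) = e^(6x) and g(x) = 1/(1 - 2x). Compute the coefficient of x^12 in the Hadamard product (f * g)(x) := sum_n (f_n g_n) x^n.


Expanding: f_k = 6^k/k! (from e^(6x)) and g_k = 2^k (from 1/(1 - 2x)). So the Hadamard coefficient (f * g)_k = 6^k 2^k / k! = (12)^k / k!.
For k = 12: 12^12/12! = 8916100448256/479001600 = 35831808/1925.

35831808/1925


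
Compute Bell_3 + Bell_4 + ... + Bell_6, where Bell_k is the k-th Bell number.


Recall Bell_k counts set partitions of a k-set (with Bell_0 = 1 by convention).
Bell_3 through Bell_6: 5, 15, 52, 203
Sum = 5 + 15 + 52 + 203 = 275.

275


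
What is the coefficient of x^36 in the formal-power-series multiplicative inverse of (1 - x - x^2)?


Let the inverse be f(x) = sum_{k>=0} a_k x^k. From f(x) * (1 - x - x^2) = 1 and matching coefficients:
 x^0: a_0 = 1.
 x^1: a_1 - a_0 = 0, so a_1 = 1.
 x^k (k >= 2): a_k - a_{k-1} - a_{k-2} = 0, i.e. a_k = a_{k-1} + a_{k-2}.
This is the Fibonacci-type recurrence shifted so that a_0 = a_1 = 1.
Iterating: a_0=1, a_1=1, a_2=2, a_3=3, a_4=5, a_5=8, a_6=13, a_7=21, a_8=34, a_9=55, ...
a_36 = 24157817.

24157817


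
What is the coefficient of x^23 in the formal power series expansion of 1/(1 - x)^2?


The negative binomial / multiset identity is
1/(1 - x)^r = sum_{k>=0} C(k + r - 1, r - 1) x^k.
Here r = 2 and k = 23, so the coefficient is
C(23 + 1, 1) = C(24, 1)
= 24

24


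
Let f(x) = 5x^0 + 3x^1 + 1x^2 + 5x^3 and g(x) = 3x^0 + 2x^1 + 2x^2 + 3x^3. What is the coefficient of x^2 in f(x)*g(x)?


Cauchy product at x^2:
5*2 + 3*2 + 1*3
= 19

19


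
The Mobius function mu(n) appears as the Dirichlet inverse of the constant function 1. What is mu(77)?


77 = 7 * 11 (all distinct primes).
mu(77) = (-1)^2 = 1

1


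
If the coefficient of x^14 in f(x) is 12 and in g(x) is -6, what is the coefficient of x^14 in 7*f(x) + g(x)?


Scalar multiplication scales coefficients: 7 * 12 = 84.
Then add the g coefficient: 84 + -6
= 78

78


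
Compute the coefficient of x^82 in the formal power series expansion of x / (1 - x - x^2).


Let f(x) = sum_{k>=0} a_k x^k. Multiplying f(x) * (1 - x - x^2) = x and matching coefficients gives a_0 = 0, a_1 = 1, and a_k = a_{k-1} + a_{k-2} for k >= 2. These are the Fibonacci numbers F_k.
Iterating from F_0 = 0, F_1 = 1:
F_0=0, F_1=1, F_2=1, F_3=2, F_4=3, F_5=5, F_6=8, F_7=13, F_8=21, F_9=34, ...
F_82 = 61305790721611591.

61305790721611591


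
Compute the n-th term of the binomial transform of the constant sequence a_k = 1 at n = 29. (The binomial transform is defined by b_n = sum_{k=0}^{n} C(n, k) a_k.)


With a_k = 1 for all k, b_n = sum_{k=0}^{n} C(n, k) = 2^n by the binomial theorem.
For n = 29: 2^29 = 536870912.

536870912


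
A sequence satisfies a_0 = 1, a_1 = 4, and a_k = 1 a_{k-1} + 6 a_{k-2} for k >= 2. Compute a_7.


The characteristic equation is t^2 - 1 t - 6 = 0, with roots r_1 = 3 and r_2 = -2 (so c_1 = r_1 + r_2, c_2 = -r_1 r_2 as required).
One can use the closed form a_n = A r_1^n + B r_2^n, but direct iteration is more reliable:
a_0 = 1, a_1 = 4, a_2 = 10, a_3 = 34, a_4 = 94, a_5 = 298, a_6 = 862, a_7 = 2650.
So a_7 = 2650.

2650


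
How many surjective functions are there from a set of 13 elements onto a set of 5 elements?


By inclusion-exclusion on which target elements are missed, the number of surjections from an n-set onto a k-set is
surj(n, k) = sum_{j=0}^{k} (-1)^j C(k, j) (k - j)^n.
Equivalently surj(n, k) = k! * S(n, k), where S(n, k) is the Stirling number of the second kind.
For n = 13, k = 5:
S(13, 5) = 7508501, so
surj = 5! * 7508501 = 120 * 7508501 = 901020120.

901020120


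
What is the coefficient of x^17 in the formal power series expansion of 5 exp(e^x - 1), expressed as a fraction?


exp(e^x - 1) is the exponential generating function for the Bell numbers Bell_k: exp(e^x - 1) = sum_{k>=0} Bell_k x^k / k!.
So the coefficient of x^17 in 5 exp(e^x - 1) is 5 Bell_17 / 17!.
Computing: Bell_17 = 82864869804 and 17! = 355687428096000, giving
5 * 82864869804/355687428096000 = 255755771/219560140800.

255755771/219560140800


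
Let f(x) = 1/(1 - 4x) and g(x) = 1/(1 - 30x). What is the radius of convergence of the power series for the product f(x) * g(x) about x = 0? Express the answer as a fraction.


The radius of 1/(1 - 4x) is 1/4 (nearest singularity at x = 1/4), and the radius of 1/(1 - 30x) is 1/30.
The product f(x)*g(x) = 1/((1 - 4x)(1 - 30x)) has singularities at both 1/4 and 1/30, so its radius of convergence is the distance to the nearest one:
min(1/4, 1/30) = 1/30.

1/30


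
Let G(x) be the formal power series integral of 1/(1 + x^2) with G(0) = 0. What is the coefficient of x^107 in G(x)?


1/(1 + x^2) = sum_{j>=0} (-1)^j x^(2j). Integrating termwise with G(0) = 0:
G(x) = sum_{j>=0} (-1)^j x^(2j+1) / (2j+1) = arctan(x).
Only odd powers are nonzero. For x^107 write 107 = 2*53 + 1, giving
(-1)^53 / 107 = -1/107 = -1/107.

-1/107


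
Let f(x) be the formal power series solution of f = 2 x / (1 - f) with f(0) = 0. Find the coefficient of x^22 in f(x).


Apply Lagrange inversion: f = 2 x * phi(f) with phi(t) = 1/(1 - t), so
[x^n] f = 2^n * (1/n) [t^(n-1)] phi(t)^n = 2^n * (1/n) [t^(n-1)] (1 - t)^(-n) = 2^n * (1/n) C(2n - 2, n - 1) = 2^n * C_{n-1}.
For n = 22: C_21 = C(42, 21) / 22 = 538257874440/22 = 24466267020.
With the 2^22 = 4194304 factor, the coefficient is 4194304 * 24466267020 = 102618961627054080.

102618961627054080


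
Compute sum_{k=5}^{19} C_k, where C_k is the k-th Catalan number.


C_5 through C_19: 42, 132, 429, 1430, 4862, 16796, 58786, 208012, 742900, 2674440, 9694845, 35357670, 129644790, 477638700, 1767263190
Sum = 42 + 132 + 429 + 1430 + 4862 + 16796 + 58786 + 208012 + 742900 + 2674440 + 9694845 + 35357670 + 129644790 + 477638700 + 1767263190
= 2423307024

2423307024


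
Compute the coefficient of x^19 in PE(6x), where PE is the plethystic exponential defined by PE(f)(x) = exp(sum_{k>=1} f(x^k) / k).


With f(x) = 6x, the exponent is sum_{k>=1} 6 x^k / k = 6 * (-ln(1 - x)). Exponentiating:
PE(6x) = exp(-6 ln(1 - x)) = 1/(1 - x)^6.
By the negative binomial expansion, [x^n] 1/(1 - x)^6 = C(n + 5, 5).
For n = 19: C(24, 5) = 42504.

42504


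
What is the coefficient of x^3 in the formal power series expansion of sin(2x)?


The Maclaurin series is sin(t) = sum_{k>=0} (-1)^k t^(2k+1) / (2k+1)!, so substituting t = 2x, only odd powers of x are nonzero, with coefficient of x^(2k+1) equal to (-1)^k 2^(2k+1) / (2k+1)!.
Write 3 = 2*1 + 1, giving the coefficient (-1)^1 * 2^3 / 3! = -8/6 = -4/3.

-4/3


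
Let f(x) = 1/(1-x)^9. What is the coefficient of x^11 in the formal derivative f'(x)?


Differentiate: d/dx [ 1/(1-x)^r ] = r / (1-x)^(r+1).
Here r = 9, so f'(x) = 9 / (1-x)^10.
The expansion of 1/(1-x)^(r+1) has coefficient of x^n equal to C(n+r, r).
So the coefficient of x^11 in f'(x) is
9 * C(20, 9) = 9 * 167960 = 1511640

1511640


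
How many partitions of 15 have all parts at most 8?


Using the generating function (1-x)^(-1)(1-x^2)^(-1)...(1-x^8)^(-1),
the coefficient of x^15 counts these restricted partitions.
Result = 146

146


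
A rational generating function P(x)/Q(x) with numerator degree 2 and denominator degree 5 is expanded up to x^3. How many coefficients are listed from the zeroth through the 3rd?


Expanding up to x^3 gives the coefficients for x^0, x^1, ..., x^3.
That is 3 + 1 = 4 coefficients in total.

4


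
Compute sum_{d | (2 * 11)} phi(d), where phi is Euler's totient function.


First, 2 * 11 = 22. One classical identity is sum_{d | n} phi(d) = n (each k in [1, n] has a unique gcd with n, and among the k's with gcd(k, n) = n/d there are phi(d) of them). So the sum equals 22. We also verify directly:
Divisors of 22: 1, 2, 11, 22.
phi values: 1, 1, 10, 10.
Sum = 22.

22


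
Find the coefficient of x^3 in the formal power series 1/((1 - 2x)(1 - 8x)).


By partial fractions or Cauchy convolution:
The coefficient equals sum_{k=0}^{3} 2^k * 8^(3-k).
= 680

680


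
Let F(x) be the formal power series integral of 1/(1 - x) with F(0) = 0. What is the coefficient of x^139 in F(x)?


1/(1 - x) = sum_{k>=0} x^k. Integrating termwise and using F(0) = 0 gives
F(x) = sum_{k>=0} x^(k+1) / (k+1) = sum_{m>=1} x^m / m = -ln(1 - x).
So the coefficient of x^139 is 1/139 = 1/139.

1/139


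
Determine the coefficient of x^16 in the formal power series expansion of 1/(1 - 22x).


The geometric series identity gives 1/(1 - c x) = sum_{k>=0} c^k x^k, so the coefficient of x^k is c^k.
Here c = 22 and k = 16.
Computing: 22^16 = 3011361496339065143296

3011361496339065143296


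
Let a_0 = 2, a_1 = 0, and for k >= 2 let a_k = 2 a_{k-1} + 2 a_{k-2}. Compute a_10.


Iterating the recurrence forward:
a_0 = 2
a_1 = 0
a_2 = 2*0 + 2*2 = 4
a_3 = 2*4 + 2*0 = 8
a_4 = 2*8 + 2*4 = 24
a_5 = 2*24 + 2*8 = 64
a_6 = 2*64 + 2*24 = 176
a_7 = 2*176 + 2*64 = 480
a_8 = 2*480 + 2*176 = 1312
a_9 = 2*1312 + 2*480 = 3584
a_10 = 2*3584 + 2*1312 = 9792
So a_10 = 9792.

9792


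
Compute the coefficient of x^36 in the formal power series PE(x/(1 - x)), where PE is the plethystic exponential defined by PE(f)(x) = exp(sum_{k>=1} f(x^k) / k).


For f(x) = x/(1 - x) we have
sum_{k>=1} f(x^k) / k = sum_{k>=1} (1/k) * x^k / (1 - x^k) = sum_{k, m >= 1} x^(k m) / k,
which after exponentiating simplifies to
PE(x/(1 - x)) = prod_{k>=1} 1 / (1 - x^k).
This is the generating function for the partition function p(n), so the coefficient of x^36 is p(36).
Computing p(36) by dynamic programming over parts 1, 2, ..., 36: p(36) = 17977.

17977


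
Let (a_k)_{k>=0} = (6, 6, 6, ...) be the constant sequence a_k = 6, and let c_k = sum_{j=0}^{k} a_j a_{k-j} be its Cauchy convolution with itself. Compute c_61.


Since a_j = 6 for all j >= 0, the convolution sum becomes
c_k = sum_{j=0}^{k} 6 * 6 = 36 * (k + 1).
Equivalently, the generating function of (a_k) is 6/(1 - x) and its square is 36/(1 - x)^2 = sum_{k>=0} 36(k + 1) x^k.
For k = 61: 36 * 62 = 2232.

2232


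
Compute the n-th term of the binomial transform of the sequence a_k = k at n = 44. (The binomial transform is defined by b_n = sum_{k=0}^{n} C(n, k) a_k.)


With a_k = k, b_n = sum_{k=0}^{n} C(n, k) k. Using k * C(n, k) = n * C(n-1, k-1) gives b_n = n * sum_{k>=1} C(n-1, k-1) = n * 2^(n-1).
For n = 44: 44 * 2^43 = 44 * 8796093022208 = 387028092977152.

387028092977152


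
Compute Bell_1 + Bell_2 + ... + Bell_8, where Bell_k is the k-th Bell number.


Recall Bell_k counts set partitions of a k-set (with Bell_0 = 1 by convention).
Bell_1 through Bell_8: 1, 2, 5, 15, 52, 203, 877, 4140
Sum = 1 + 2 + 5 + 15 + 52 + 203 + 877 + 4140 = 5295.

5295


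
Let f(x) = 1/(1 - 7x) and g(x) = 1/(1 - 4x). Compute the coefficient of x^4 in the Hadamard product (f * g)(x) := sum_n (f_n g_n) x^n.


f has coefficients f_k = 7^k and g has coefficients g_k = 4^k, so the Hadamard product has coefficient (f*g)_k = 7^k * 4^k = 28^k.
For k = 4: 28^4 = 614656.

614656


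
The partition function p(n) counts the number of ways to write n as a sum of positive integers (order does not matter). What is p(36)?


Using the generating function prod_{k>=1} 1/(1-x^k), we compute p(36).
By dynamic programming over parts 1 through 36:
p(36) = 17977

17977


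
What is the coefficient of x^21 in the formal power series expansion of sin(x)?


The Maclaurin series is sin(t) = sum_{k>=0} (-1)^k t^(2k+1) / (2k+1)!, so substituting t = x, only odd powers of x are nonzero, with coefficient of x^(2k+1) equal to (-1)^k / (2k+1)!.
Write 21 = 2*10 + 1, giving the coefficient (-1)^10 / 21! = 1/51090942171709440000 = 1/51090942171709440000.

1/51090942171709440000


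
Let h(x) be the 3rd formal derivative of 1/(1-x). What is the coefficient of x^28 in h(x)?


Differentiating 3 times: d^3/dx^3 [1/(1-x)] = 3!/(1-x)^4.
The expansion 1/(1-x)^4 = sum_{k>=0} C(k+3, 3) x^k, so the coefficient of x^n in 3!/(1-x)^4 is 3! * C(n+3, 3).
For n = 28: 6 * C(31, 3) = 6 * 4495 = 26970

26970


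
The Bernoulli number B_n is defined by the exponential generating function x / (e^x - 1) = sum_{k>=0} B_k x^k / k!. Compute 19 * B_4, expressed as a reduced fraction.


Bernoulli numbers can also be computed recursively via B_0 = 1 and sum_{j=0}^{m} C(m+1, j) B_j = 0 for m >= 1. Odd-index Bernoulli numbers vanish for k >= 3.
Computing B_4 = -1/30, so 19 * B_4 = 19 * -1/30 = -19/30.

-19/30


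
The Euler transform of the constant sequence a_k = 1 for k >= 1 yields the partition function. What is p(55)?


The Euler transform converts the sequence a_k = 1 into the number of integer partitions.
Using the recurrence or dynamic programming:
p(55) = 451276

451276


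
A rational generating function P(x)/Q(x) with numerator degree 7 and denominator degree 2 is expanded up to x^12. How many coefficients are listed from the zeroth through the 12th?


Expanding up to x^12 gives the coefficients for x^0, x^1, ..., x^12.
That is 12 + 1 = 13 coefficients in total.

13


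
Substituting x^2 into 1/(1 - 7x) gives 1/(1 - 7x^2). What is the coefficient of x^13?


Since 1/(1 - 7x^2) only has even powers of x,
the coefficient of x^13 (odd) is 0.

0


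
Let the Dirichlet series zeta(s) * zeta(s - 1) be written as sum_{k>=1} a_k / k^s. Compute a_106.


Convolution gives a_k = sum_{d | k} d * 1 = sum_{d | k} d = sigma(k), the sum of positive divisors of k.
For k = 106, the divisors are 1, 2, 53, 106, so
sigma(106) = 1 + 2 + 53 + 106 = 162.

162


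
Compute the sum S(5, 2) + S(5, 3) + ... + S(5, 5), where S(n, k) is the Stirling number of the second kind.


By definition, S(n, k) counts partitions of an n-set into exactly k nonempty blocks.
Computing row n = 5 for k = 2..5:
S(5, k): 15, 25, 10, 1
Sum = 51.

51


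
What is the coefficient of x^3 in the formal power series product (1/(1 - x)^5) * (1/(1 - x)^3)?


Combine the factors: (1/(1 - x)^5) * (1/(1 - x)^3) = 1/(1 - x)^8.
Then use 1/(1 - x)^r = sum_{k>=0} C(k + r - 1, r - 1) x^k with r = 8 and k = 3:
C(10, 7) = 120.

120


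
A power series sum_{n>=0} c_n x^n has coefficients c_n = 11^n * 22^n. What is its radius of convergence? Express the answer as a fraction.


By the root test (Cauchy-Hadamard), the radius is R = 1 / limsup_n |c_n|^(1/n).
Here |c_n|^(1/n) = (11^n * 22^n)^(1/n) = 11 * 22 = 242 for all n.
So R = 1/242 = 1/242.

1/242


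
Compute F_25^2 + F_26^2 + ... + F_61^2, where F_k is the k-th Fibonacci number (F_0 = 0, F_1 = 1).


There is a standard identity sum_{k=0}^{N} F_k^2 = F_N * F_{N+1} (proved inductively from the telescoping relation F_k^2 = F_k F_{k+1} - F_{k-1} F_k). Then
sum_{k=25}^{61} F_k^2 = F_61 F_62 - F_24 F_25.
Computing: F_61 = 2504730781961, F_62 = 4052739537881, F_24 = 46368, F_25 = 75025.
Sum = 2504730781961 * 4052739537881 - 46368 * 75025 = 10151021471800935432205441.

10151021471800935432205441


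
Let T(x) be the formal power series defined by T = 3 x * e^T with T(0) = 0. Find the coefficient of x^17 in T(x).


Apply the Lagrange inversion formula: if T = 3 x * phi(T) with phi(t) = e^t, then
[x^n] T = 3^n * (1/n) [t^(n-1)] phi(t)^n = 3^n * (1/n) [t^(n-1)] e^(n t) = 3^n * (1/n) * n^(n-1) / (n-1)! = 3^n * n^(n-1) / n!.
When c = 1 this is the Cayley count of rooted labeled trees on n vertices, divided by n!.
For n = 17: 3^17 * 17^16 / 17! = 129140163 * 48661191875666868481/355687428096000 = 507069656305809338282571/28700672000.

507069656305809338282571/28700672000


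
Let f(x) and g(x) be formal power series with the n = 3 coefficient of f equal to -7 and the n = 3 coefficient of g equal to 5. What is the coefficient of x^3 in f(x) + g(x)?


Addition of formal power series is termwise.
The coefficient of x^3 in f + g = -7 + 5
= -2

-2


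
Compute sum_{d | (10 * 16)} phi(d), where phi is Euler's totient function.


First, 10 * 16 = 160. One classical identity is sum_{d | n} phi(d) = n (each k in [1, n] has a unique gcd with n, and among the k's with gcd(k, n) = n/d there are phi(d) of them). So the sum equals 160. We also verify directly:
Divisors of 160: 1, 2, 4, 5, 8, 10, 16, 20, 32, 40, 80, 160.
phi values: 1, 1, 2, 4, 4, 4, 8, 8, 16, 16, 32, 64.
Sum = 160.

160


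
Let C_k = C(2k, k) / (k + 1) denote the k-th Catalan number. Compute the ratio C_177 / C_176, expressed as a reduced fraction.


Using C_k = (2k)! / (k! (k+1)!), the ratio C_{k+1}/C_k simplifies to
C_{k+1}/C_k = [(2k+2)! / ((k+1)! (k+2)!)] * [k! (k+1)! / (2k)!]
 = (2k+2)(2k+1) / ((k+1)(k+2)) = 2(2k+1) / (k+2).
For k = 176: 2(2*176 + 1) / (176 + 2) = 706/178 = 353/89.

353/89


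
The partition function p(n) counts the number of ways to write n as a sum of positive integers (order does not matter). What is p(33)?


Using the generating function prod_{k>=1} 1/(1-x^k), we compute p(33).
By dynamic programming over parts 1 through 33:
p(33) = 10143

10143


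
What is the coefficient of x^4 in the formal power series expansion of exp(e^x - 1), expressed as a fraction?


exp(e^x - 1) is the exponential generating function for the Bell numbers Bell_k: exp(e^x - 1) = sum_{k>=0} Bell_k x^k / k!.
So the coefficient of x^4 in exp(e^x - 1) is Bell_4 / 4!.
Computing: Bell_4 = 15 and 4! = 24, giving
15/24 = 5/8.

5/8


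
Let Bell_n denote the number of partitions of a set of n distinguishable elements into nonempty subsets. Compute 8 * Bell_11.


Bell_11 can be computed from the Bell triangle or from Dobinski's identity Bell_n = (1/e) * sum_{k>=0} k^n / k!.
Computing Bell_11 = 678570.
Then 8 * 678570 = 5428560.

5428560


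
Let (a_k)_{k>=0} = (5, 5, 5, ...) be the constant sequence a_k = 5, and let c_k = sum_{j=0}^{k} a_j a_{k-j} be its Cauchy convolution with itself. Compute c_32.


Since a_j = 5 for all j >= 0, the convolution sum becomes
c_k = sum_{j=0}^{k} 5 * 5 = 25 * (k + 1).
Equivalently, the generating function of (a_k) is 5/(1 - x) and its square is 25/(1 - x)^2 = sum_{k>=0} 25(k + 1) x^k.
For k = 32: 25 * 33 = 825.

825


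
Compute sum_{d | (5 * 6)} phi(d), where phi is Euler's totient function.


First, 5 * 6 = 30. One classical identity is sum_{d | n} phi(d) = n (each k in [1, n] has a unique gcd with n, and among the k's with gcd(k, n) = n/d there are phi(d) of them). So the sum equals 30. We also verify directly:
Divisors of 30: 1, 2, 3, 5, 6, 10, 15, 30.
phi values: 1, 1, 2, 4, 2, 4, 8, 8.
Sum = 30.

30


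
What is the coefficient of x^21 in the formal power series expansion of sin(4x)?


The Maclaurin series is sin(t) = sum_{k>=0} (-1)^k t^(2k+1) / (2k+1)!, so substituting t = 4x, only odd powers of x are nonzero, with coefficient of x^(2k+1) equal to (-1)^k 4^(2k+1) / (2k+1)!.
Write 21 = 2*10 + 1, giving the coefficient (-1)^10 * 4^21 / 21! = 4398046511104/51090942171709440000 = 16777216/194896477400625.

16777216/194896477400625


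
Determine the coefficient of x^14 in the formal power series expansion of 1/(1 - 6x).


The geometric series identity gives 1/(1 - c x) = sum_{k>=0} c^k x^k, so the coefficient of x^k is c^k.
Here c = 6 and k = 14.
Computing: 6^14 = 78364164096

78364164096


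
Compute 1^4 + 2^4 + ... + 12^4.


This power sum has a closed form given by Faulhaber's formula
sum_{k=1}^{m} k^p = (1 / (p + 1)) * sum_{j=0}^{p} C(p + 1, j) B_j m^(p + 1 - j),
but for small m direct computation is fastest:
1 + 16 + 81 + 256 + 625 + 1296 + 2401 + 4096 + 6561 + 10000 + 14641 + 20736 = 60710.

60710


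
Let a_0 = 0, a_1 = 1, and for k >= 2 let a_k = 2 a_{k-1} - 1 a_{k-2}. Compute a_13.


Iterating the recurrence forward:
a_0 = 0
a_1 = 1
a_2 = 2*1 - 1*0 = 2
a_3 = 2*2 - 1*1 = 3
a_4 = 2*3 - 1*2 = 4
a_5 = 2*4 - 1*3 = 5
a_6 = 2*5 - 1*4 = 6
a_7 = 2*6 - 1*5 = 7
a_8 = 2*7 - 1*6 = 8
a_9 = 2*8 - 1*7 = 9
a_10 = 2*9 - 1*8 = 10
a_11 = 2*10 - 1*9 = 11
a_12 = 2*11 - 1*10 = 12
a_13 = 2*12 - 1*11 = 13
So a_13 = 13.

13


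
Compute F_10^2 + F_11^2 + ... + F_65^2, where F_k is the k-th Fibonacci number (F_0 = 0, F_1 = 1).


There is a standard identity sum_{k=0}^{N} F_k^2 = F_N * F_{N+1} (proved inductively from the telescoping relation F_k^2 = F_k F_{k+1} - F_{k-1} F_k). Then
sum_{k=10}^{65} F_k^2 = F_65 F_66 - F_9 F_10.
Computing: F_65 = 17167680177565, F_66 = 27777890035288, F_9 = 34, F_10 = 55.
Sum = 17167680177565 * 27777890035288 - 34 * 55 = 476881932133394135955911850.

476881932133394135955911850


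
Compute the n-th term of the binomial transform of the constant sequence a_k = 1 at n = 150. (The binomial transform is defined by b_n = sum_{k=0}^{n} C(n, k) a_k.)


With a_k = 1 for all k, b_n = sum_{k=0}^{n} C(n, k) = 2^n by the binomial theorem.
For n = 150: 2^150 = 1427247692705959881058285969449495136382746624.

1427247692705959881058285969449495136382746624


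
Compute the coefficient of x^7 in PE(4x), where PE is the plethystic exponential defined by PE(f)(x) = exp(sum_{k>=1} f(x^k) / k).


With f(x) = 4x, the exponent is sum_{k>=1} 4 x^k / k = 4 * (-ln(1 - x)). Exponentiating:
PE(4x) = exp(-4 ln(1 - x)) = 1/(1 - x)^4.
By the negative binomial expansion, [x^n] 1/(1 - x)^4 = C(n + 3, 3).
For n = 7: C(10, 3) = 120.

120


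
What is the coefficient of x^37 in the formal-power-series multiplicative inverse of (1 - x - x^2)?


Let the inverse be f(x) = sum_{k>=0} a_k x^k. From f(x) * (1 - x - x^2) = 1 and matching coefficients:
 x^0: a_0 = 1.
 x^1: a_1 - a_0 = 0, so a_1 = 1.
 x^k (k >= 2): a_k - a_{k-1} - a_{k-2} = 0, i.e. a_k = a_{k-1} + a_{k-2}.
This is the Fibonacci-type recurrence shifted so that a_0 = a_1 = 1.
Iterating: a_0=1, a_1=1, a_2=2, a_3=3, a_4=5, a_5=8, a_6=13, a_7=21, a_8=34, a_9=55, ...
a_37 = 39088169.

39088169


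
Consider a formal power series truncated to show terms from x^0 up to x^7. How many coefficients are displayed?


From x^0 to x^7 inclusive, the count is 7 - 0 + 1 = 8.

8


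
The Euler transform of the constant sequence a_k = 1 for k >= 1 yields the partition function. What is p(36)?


The Euler transform converts the sequence a_k = 1 into the number of integer partitions.
Using the recurrence or dynamic programming:
p(36) = 17977

17977


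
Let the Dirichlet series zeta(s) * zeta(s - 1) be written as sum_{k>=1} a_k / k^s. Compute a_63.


Convolution gives a_k = sum_{d | k} d * 1 = sum_{d | k} d = sigma(k), the sum of positive divisors of k.
For k = 63, the divisors are 1, 3, 7, 9, 21, 63, so
sigma(63) = 1 + 3 + 7 + 9 + 21 + 63 = 104.

104


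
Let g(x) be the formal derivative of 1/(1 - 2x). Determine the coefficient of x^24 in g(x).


Differentiate termwise: d/dx sum_{k>=0} 2^k x^k = sum_{k>=1} k 2^k x^(k-1) = sum_{j>=0} (j+1) 2^(j+1) x^j.
Equivalently, d/dx [1/(1 - 2x)] = 2/(1 - 2x)^2.
For j = 24: 25 * 2^25 = 25 * 33554432 = 838860800.

838860800


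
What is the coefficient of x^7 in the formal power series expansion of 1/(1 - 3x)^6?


The general identity 1/(1 - c x)^r = sum_{k>=0} c^k C(k + r - 1, r - 1) x^k follows by substituting y = c x into 1/(1 - y)^r = sum_{k>=0} C(k + r - 1, r - 1) y^k.
For c = 3, r = 6, k = 7:
3^7 * C(12, 5) = 2187 * 792 = 1732104.

1732104


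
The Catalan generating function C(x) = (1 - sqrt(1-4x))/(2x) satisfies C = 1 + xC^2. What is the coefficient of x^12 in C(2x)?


Substituting x -> 2x scales the n-th coefficient by 2^n, so [x^12] C(2x) = 2^12 * C_12.
C_12 = C(2*12, 12)/(13) = 2704156/13 = 208012.
So 2^12 * 208012 = 4096 * 208012 = 852017152.

852017152


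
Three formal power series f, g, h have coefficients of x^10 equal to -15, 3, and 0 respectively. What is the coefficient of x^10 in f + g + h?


Series addition is componentwise:
-15 + 3 + 0
= -12

-12


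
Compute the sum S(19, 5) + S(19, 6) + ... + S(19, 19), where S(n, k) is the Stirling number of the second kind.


By definition, S(n, k) counts partitions of an n-set into exactly k nonempty blocks.
Computing row n = 19 for k = 5..19:
S(19, k): 147589284710, 693081601779, 1492924634839, 1709751003480, 1144614626805, 477297033785, 129413217791, 23466951300, 2892439160, 243577530, 13916778, 527136, 12597, 171, 1
Sum = 5821288827862.

5821288827862


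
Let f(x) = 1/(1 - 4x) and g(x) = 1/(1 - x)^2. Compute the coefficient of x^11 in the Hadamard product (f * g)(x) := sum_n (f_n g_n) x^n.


f has coefficients f_k = 4^k. For g = 1/(1 - x)^2 the coefficient is g_k = C(k + 1, 1) = k + 1. The Hadamard coefficient is (f * g)_k = 4^k * (k + 1).
For k = 11: 4^11 * 12 = 4194304 * 12 = 50331648.

50331648


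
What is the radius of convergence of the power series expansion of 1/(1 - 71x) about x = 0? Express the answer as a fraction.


Expanding 1/(1 - 71x) = sum_{k>=0} 71^k x^k, the series converges when |71x| < 1, i.e., |x| < 1/71.
So the radius of convergence is 1/71 = 1/71.

1/71


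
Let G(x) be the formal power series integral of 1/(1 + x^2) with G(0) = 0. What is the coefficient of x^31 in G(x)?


1/(1 + x^2) = sum_{j>=0} (-1)^j x^(2j). Integrating termwise with G(0) = 0:
G(x) = sum_{j>=0} (-1)^j x^(2j+1) / (2j+1) = arctan(x).
Only odd powers are nonzero. For x^31 write 31 = 2*15 + 1, giving
(-1)^15 / 31 = -1/31 = -1/31.

-1/31


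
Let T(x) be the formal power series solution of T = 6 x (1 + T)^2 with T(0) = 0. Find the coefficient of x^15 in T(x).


Apply the Lagrange inversion formula: if T = 6 x * phi(T) with phi(t) = (1 + t)^2, then [x^n] T = 6^n * (1/n) [t^(n-1)] phi(t)^n = 6^n * (1/n) [t^(n-1)] (1 + t)^(2n) = 6^n * (1/n) C(2n, n-1).
Using the identity C(2n, n-1) = C(2n, n) * n / (n+1), the unscaled factor equals C(2n, n) / (n+1) = C_n, the n-th Catalan number.
For n = 15: C_15 = C(30, 15) / 16 = 155117520/16 = 9694845.
With the 6^15 = 470184984576 factor, the coefficient is 470184984576 * 9694845 = 4558370546791710720.

4558370546791710720


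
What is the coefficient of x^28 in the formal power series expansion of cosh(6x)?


The Maclaurin series is cosh(t) = sum_{m>=0} t^(2m) / (2m)!, so substituting t = 6x, only even powers of x are nonzero, with coefficient of x^(2m) equal to 6^(2m) / (2m)!.
For x^28 the coefficient is 6^28/28! = 6140942214464815497216/304888344611713860501504000000 = 114791256/5699209469078125.

114791256/5699209469078125


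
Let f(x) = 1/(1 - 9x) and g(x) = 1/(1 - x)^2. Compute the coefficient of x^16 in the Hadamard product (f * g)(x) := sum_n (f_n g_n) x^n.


f has coefficients f_k = 9^k. For g = 1/(1 - x)^2 the coefficient is g_k = C(k + 1, 1) = k + 1. The Hadamard coefficient is (f * g)_k = 9^k * (k + 1).
For k = 16: 9^16 * 17 = 1853020188851841 * 17 = 31501343210481297.

31501343210481297


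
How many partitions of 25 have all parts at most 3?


Using the generating function (1-x)^(-1)(1-x^2)^(-1)(1-x^3)^(-1),
the coefficient of x^25 counts these restricted partitions.
Result = 65

65


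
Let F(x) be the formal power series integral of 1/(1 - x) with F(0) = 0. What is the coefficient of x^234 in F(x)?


1/(1 - x) = sum_{k>=0} x^k. Integrating termwise and using F(0) = 0 gives
F(x) = sum_{k>=0} x^(k+1) / (k+1) = sum_{m>=1} x^m / m = -ln(1 - x).
So the coefficient of x^234 is 1/234 = 1/234.

1/234


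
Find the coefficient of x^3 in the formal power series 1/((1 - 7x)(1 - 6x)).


By partial fractions or Cauchy convolution:
The coefficient equals sum_{k=0}^{3} 7^k * 6^(3-k).
= 1105

1105


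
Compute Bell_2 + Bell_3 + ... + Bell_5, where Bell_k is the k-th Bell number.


Recall Bell_k counts set partitions of a k-set (with Bell_0 = 1 by convention).
Bell_2 through Bell_5: 2, 5, 15, 52
Sum = 2 + 5 + 15 + 52 = 74.

74


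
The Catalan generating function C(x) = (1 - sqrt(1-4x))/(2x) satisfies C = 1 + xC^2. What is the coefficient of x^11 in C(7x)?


Substituting x -> 7x scales the n-th coefficient by 7^n, so [x^11] C(7x) = 7^11 * C_11.
C_11 = C(2*11, 11)/(12) = 705432/12 = 58786.
So 7^11 * 58786 = 1977326743 * 58786 = 116239129913998.

116239129913998


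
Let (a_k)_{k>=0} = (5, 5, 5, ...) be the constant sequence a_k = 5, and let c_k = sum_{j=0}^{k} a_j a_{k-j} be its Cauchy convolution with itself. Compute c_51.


Since a_j = 5 for all j >= 0, the convolution sum becomes
c_k = sum_{j=0}^{k} 5 * 5 = 25 * (k + 1).
Equivalently, the generating function of (a_k) is 5/(1 - x) and its square is 25/(1 - x)^2 = sum_{k>=0} 25(k + 1) x^k.
For k = 51: 25 * 52 = 1300.

1300


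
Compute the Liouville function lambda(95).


The Liouville function is lambda(k) = (-1)^Omega(k), where Omega(k) counts the prime factors of k with multiplicity.
Factoring: 95 = 5 * 19, so Omega(95) = 2.
lambda(95) = (-1)^2 = 1.

1


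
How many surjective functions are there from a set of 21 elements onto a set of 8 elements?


By inclusion-exclusion on which target elements are missed, the number of surjections from an n-set onto a k-set is
surj(n, k) = sum_{j=0}^{k} (-1)^j C(k, j) (k - j)^n.
Equivalently surj(n, k) = k! * S(n, k), where S(n, k) is the Stirling number of the second kind.
For n = 21, k = 8:
S(21, 8) = 132511015347084, so
surj = 8! * 132511015347084 = 40320 * 132511015347084 = 5342844138794426880.

5342844138794426880


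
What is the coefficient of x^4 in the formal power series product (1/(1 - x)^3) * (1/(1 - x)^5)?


Combine the factors: (1/(1 - x)^3) * (1/(1 - x)^5) = 1/(1 - x)^8.
Then use 1/(1 - x)^r = sum_{k>=0} C(k + r - 1, r - 1) x^k with r = 8 and k = 4:
C(11, 7) = 330.

330


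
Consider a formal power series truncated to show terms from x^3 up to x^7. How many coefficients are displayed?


From x^3 to x^7 inclusive, the count is 7 - 3 + 1 = 5.

5


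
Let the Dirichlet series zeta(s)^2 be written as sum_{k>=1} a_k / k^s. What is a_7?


The Dirichlet convolution of the constant function 1 with itself gives (1 * 1)(k) = sum_{d | k} 1 = d(k), the number of positive divisors of k.
Since zeta(s) = sum_{k>=1} 1/k^s, we have zeta(s)^2 = sum_{k>=1} d(k)/k^s, so a_k = d(k).
For k = 7: the divisors are 1, 7.
Count = 2.

2


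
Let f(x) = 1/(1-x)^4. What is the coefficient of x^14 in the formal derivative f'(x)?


Differentiate: d/dx [ 1/(1-x)^r ] = r / (1-x)^(r+1).
Here r = 4, so f'(x) = 4 / (1-x)^5.
The expansion of 1/(1-x)^(r+1) has coefficient of x^n equal to C(n+r, r).
So the coefficient of x^14 in f'(x) is
4 * C(18, 4) = 4 * 3060 = 12240

12240


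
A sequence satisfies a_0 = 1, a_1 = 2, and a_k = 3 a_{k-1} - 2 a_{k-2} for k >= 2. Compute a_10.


The characteristic equation is t^2 - 3 t + 2 = 0, with roots r_1 = 2 and r_2 = 1 (so c_1 = r_1 + r_2, c_2 = -r_1 r_2 as required).
One can use the closed form a_n = A r_1^n + B r_2^n, but direct iteration is more reliable:
a_0 = 1, a_1 = 2, a_2 = 4, a_3 = 8, a_4 = 16, a_5 = 32, a_6 = 64, a_7 = 128, a_8 = 256, a_9 = 512, a_10 = 1024.
So a_10 = 1024.

1024


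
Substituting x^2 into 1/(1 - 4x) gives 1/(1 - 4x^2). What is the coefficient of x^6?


The coefficient of x^(2m) in 1/(1 - 4x^2) is 4^m.
With n = 6 = 2*3, the coefficient is 4^3 = 64.

64


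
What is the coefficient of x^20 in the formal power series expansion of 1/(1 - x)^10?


The negative binomial / multiset identity is
1/(1 - x)^r = sum_{k>=0} C(k + r - 1, r - 1) x^k.
Here r = 10 and k = 20, so the coefficient is
C(20 + 9, 9) = C(29, 9)
= 10015005

10015005


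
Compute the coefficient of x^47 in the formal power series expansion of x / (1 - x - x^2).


Let f(x) = sum_{k>=0} a_k x^k. Multiplying f(x) * (1 - x - x^2) = x and matching coefficients gives a_0 = 0, a_1 = 1, and a_k = a_{k-1} + a_{k-2} for k >= 2. These are the Fibonacci numbers F_k.
Iterating from F_0 = 0, F_1 = 1:
F_0=0, F_1=1, F_2=1, F_3=2, F_4=3, F_5=5, F_6=8, F_7=13, F_8=21, F_9=34, ...
F_47 = 2971215073.

2971215073


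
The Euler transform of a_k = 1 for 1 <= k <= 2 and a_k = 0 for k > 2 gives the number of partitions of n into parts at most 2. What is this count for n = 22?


Partitions of 22 into parts at most 2:
Using generating function (1-x)^(-1)(1-x^2)^(-1),
the coefficient of x^22 = 12

12


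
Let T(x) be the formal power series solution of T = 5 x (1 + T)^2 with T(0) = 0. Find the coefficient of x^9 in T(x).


Apply the Lagrange inversion formula: if T = 5 x * phi(T) with phi(t) = (1 + t)^2, then [x^n] T = 5^n * (1/n) [t^(n-1)] phi(t)^n = 5^n * (1/n) [t^(n-1)] (1 + t)^(2n) = 5^n * (1/n) C(2n, n-1).
Using the identity C(2n, n-1) = C(2n, n) * n / (n+1), the unscaled factor equals C(2n, n) / (n+1) = C_n, the n-th Catalan number.
For n = 9: C_9 = C(18, 9) / 10 = 48620/10 = 4862.
With the 5^9 = 1953125 factor, the coefficient is 1953125 * 4862 = 9496093750.

9496093750


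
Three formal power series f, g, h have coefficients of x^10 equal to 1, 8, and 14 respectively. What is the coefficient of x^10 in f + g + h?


Series addition is componentwise:
1 + 8 + 14
= 23

23
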